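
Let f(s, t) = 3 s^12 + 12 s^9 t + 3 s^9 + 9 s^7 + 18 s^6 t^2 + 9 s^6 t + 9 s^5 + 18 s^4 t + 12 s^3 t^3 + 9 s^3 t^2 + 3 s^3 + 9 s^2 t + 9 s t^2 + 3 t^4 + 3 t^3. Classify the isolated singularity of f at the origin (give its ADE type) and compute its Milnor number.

Type E_6, Milnor number mu = 6.

The Hessian of f at 0 has rank 0. Corank 2; j^3 = 3*(s + t)^3 is a perfect cube, so E-series; the 4-jet and mu = 6 give E_6.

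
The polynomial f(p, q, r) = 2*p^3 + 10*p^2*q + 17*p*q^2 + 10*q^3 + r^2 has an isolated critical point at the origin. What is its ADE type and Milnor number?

Type D4, Milnor number mu = 4.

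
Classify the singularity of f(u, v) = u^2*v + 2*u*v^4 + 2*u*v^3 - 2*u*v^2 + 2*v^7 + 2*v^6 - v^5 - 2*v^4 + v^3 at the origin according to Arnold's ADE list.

The Hessian of f at 0 is [[0, 0], [0, 0]] with rank 0, so corank 2. A Groebner basis of the Jacobian ideal J(f) in C{u,v} is {-u^2/6 + u*v^3 - 4*u*v^2/3 + 5*u*v/2 + 7*v^3/2 - 7*v^2/3, u*v + v^4 + v^3 - v^2, u^3 + 5*u^2/6 + 5*u*v^2/3 - 11*u*v/2 - 13*v^3/2 + 14*v^2/3, u^2*v + u^2/3 - u*v^2/3 - 2*u*v - 2*v^3 + 5*v^2/3}; counting standard monomials gives mu = 8. Corank 2; j^3 = v*(u - v)^2 has shape L^2 M (L != M), so D-series; mu = 8 gives D_8.

D_{8}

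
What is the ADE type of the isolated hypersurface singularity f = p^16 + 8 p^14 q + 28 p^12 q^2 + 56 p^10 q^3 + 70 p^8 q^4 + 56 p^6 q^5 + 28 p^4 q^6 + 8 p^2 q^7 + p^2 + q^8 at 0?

The Hessian of f at 0 has rank 1. Corank 1: A-series; mu = 7 gives A_7.

A7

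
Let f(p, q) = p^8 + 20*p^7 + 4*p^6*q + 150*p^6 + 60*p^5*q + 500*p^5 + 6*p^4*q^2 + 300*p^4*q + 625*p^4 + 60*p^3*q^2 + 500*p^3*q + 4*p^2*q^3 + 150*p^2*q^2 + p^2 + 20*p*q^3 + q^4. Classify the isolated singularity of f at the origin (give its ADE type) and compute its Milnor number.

The Hessian of f at 0 is [[2, 0], [0, 0]] with rank 1, so corank 1. A Groebner basis of the Jacobian ideal J(f) in C{p,q} is {q^3, p}; counting standard monomials gives mu = 3. Corank 1: A-series; mu = 3 gives A_3.

Type A3, Milnor number mu = 3.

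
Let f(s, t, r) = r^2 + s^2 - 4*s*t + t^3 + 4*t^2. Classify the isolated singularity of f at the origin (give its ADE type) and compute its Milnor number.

Type A_{2}, Milnor number mu = 2.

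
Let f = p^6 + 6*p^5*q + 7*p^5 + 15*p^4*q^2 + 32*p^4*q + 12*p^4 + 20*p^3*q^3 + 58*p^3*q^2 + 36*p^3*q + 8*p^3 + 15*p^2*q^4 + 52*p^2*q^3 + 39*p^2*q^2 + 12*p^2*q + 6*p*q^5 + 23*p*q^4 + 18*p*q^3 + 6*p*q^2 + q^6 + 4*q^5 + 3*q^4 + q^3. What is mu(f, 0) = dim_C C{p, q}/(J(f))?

8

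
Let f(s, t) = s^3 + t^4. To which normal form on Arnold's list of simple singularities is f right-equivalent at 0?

The Hessian of f at 0 is [[0, 0], [0, 0]] with rank 0, so corank 2. A Groebner basis of the Jacobian ideal J(f) in C{s,t} is {t^3, s^2}; counting standard monomials gives mu = 6. Corank 2; j^3 = s^3 is a perfect cube, so E-series; the 4-jet and mu = 6 give E_6.

E6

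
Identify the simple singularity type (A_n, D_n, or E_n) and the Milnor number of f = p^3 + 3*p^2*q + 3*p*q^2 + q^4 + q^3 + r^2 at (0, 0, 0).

The Hessian of f at 0 has rank 1. Corank 2; j^3 = (p + q)^3 is a perfect cube, so E-series; the 4-jet and mu = 6 give E_6.

Type E_{6}, Milnor number mu = 6.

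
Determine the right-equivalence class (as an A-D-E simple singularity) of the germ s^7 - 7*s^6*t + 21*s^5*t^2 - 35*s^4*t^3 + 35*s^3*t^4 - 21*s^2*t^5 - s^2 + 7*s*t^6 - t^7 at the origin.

The Hessian of f at 0 is [[-2, 0], [0, 0]] with rank 1, so corank 1. A Groebner basis of the Jacobian ideal J(f) in C{s,t} is {t^6, s}; counting standard monomials gives mu = 6. Corank 1: A-series; mu = 6 gives A_6.

A_6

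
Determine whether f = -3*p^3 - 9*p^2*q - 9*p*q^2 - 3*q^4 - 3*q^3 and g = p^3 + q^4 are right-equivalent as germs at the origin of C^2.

Yes.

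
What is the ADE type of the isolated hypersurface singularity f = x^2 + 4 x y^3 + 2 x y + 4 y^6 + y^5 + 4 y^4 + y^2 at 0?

The Hessian of f at 0 is [[2, 2], [2, 2]] with rank 1, so corank 1. A Groebner basis of the Jacobian ideal J(f) in C{x,y} is {x/2 + y^3 + y/2, x^2 - y^2, x*y + y^2}; counting standard monomials gives mu = 4. Corank 1: A-series; mu = 4 gives A_4.

A_4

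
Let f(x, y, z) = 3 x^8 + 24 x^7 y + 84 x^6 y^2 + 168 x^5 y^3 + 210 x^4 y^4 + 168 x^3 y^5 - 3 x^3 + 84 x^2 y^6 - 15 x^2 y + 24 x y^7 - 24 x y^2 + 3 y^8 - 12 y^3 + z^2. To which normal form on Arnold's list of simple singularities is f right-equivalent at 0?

D_{9}

The Hessian of f at 0 has rank 1. Corank 2; j^3 = -3*(x + y)*(x + 2*y)^2 has shape L^2 M (L != M), so D-series; mu = 9 gives D_9.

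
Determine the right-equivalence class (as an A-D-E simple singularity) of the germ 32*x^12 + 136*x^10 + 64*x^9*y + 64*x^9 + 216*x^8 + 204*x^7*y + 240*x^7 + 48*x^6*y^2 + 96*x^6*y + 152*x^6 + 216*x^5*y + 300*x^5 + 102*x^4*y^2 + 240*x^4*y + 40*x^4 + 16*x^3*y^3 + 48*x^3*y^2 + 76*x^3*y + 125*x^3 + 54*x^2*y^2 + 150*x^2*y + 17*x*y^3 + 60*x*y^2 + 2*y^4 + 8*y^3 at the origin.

E_7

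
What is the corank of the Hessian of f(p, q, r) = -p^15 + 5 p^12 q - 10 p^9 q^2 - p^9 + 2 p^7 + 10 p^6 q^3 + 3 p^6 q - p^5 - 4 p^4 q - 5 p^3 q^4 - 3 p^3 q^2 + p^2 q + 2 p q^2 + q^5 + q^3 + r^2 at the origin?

2

Hessian at 0 has rank 1.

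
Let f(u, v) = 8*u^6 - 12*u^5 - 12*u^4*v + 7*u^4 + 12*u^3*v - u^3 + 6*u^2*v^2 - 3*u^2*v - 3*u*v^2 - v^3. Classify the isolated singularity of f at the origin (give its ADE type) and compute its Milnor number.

Type E_6, Milnor number mu = 6.

The Hessian of f at 0 is [[0, 0], [0, 0]] with rank 0, so corank 2. A Groebner basis of the Jacobian ideal J(f) in C{u,v} is {u^3, u^2*v - u^2/4 - u*v/2 - v^2/4, u^2/2 + u*v^2 + u*v + v^2/2, -3*u^2/4 - 3*u*v/2 + v^3 - 3*v^2/4}; counting standard monomials gives mu = 6. Corank 2; j^3 = -(u + v)^3 is a perfect cube, so E-series; the 4-jet and mu = 6 give E_6.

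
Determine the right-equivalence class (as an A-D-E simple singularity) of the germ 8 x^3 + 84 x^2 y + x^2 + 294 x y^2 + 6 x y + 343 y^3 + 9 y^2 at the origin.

A_{2}

The Hessian of f at 0 has rank 1. Corank 1: A-series; mu = 2 gives A_2.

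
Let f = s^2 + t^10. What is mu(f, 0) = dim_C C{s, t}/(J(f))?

9

The Hessian of f at 0 has rank 1. Corank 1: A-series; mu = 9 gives A_9.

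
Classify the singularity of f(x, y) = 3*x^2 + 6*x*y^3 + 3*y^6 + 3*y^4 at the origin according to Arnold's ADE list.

The Hessian of f at 0 has rank 1. Corank 1: A-series; mu = 3 gives A_3.

A_{3}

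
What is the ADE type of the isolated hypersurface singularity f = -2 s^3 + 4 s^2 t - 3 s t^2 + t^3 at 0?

D4

The Hessian of f at 0 has rank 0. Corank 2; j^3 = -(s - t)*(2*s^2 - 2*s*t + t^2) splits into three distinct lines over C (the quadratic factor has nonzero discriminant), so D_4.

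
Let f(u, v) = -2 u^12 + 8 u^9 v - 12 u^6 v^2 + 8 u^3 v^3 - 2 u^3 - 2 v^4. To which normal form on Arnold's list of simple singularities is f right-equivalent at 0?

E6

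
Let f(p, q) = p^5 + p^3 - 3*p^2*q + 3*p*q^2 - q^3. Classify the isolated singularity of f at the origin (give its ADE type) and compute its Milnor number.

The Hessian of f at 0 is [[0, 0], [0, 0]] with rank 0, so corank 2. A Groebner basis of the Jacobian ideal J(f) in C{p,q} is {q^5, p*q^3 - 3*q^4/4, p^2 - 2*p*q + q^2}; counting standard monomials gives mu = 8. Corank 2; j^3 = (p - q)^3 is a perfect cube, so E-series; the 5-jet and mu = 8 give E_8.

Type E_8, Milnor number mu = 8.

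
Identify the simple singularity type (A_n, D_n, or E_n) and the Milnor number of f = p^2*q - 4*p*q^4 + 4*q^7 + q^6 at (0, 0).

The Hessian of f at 0 is [[0, 0], [0, 0]] with rank 0, so corank 2. A Groebner basis of the Jacobian ideal J(f) in C{p,q} is {-p*q/2 + q^4, p^3, p^2*q, p^2/3 + p*q^2}; counting standard monomials gives mu = 7. Corank 2; j^3 = p^2*q has shape L^2 M (L != M), so D-series; mu = 7 gives D_7.

Type D_7, Milnor number mu = 7.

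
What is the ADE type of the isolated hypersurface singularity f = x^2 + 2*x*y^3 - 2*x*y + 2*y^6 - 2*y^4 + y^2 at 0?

A_{5}

The Hessian of f at 0 is [[2, -2], [-2, 2]] with rank 1, so corank 1. A Groebner basis of the Jacobian ideal J(f) in C{x,y} is {x*y^2 + x - y, x + y^3 - y, x^2 - 2*x*y + y^2}; counting standard monomials gives mu = 5. Corank 1: A-series; mu = 5 gives A_5.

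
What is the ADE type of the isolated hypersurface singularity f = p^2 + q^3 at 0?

The Hessian of f at 0 is [[2, 0], [0, 0]] with rank 1, so corank 1. A Groebner basis of the Jacobian ideal J(f) in C{p,q} is {q^2, p}; counting standard monomials gives mu = 2. Corank 1: A-series; mu = 2 gives A_2.

A_{2}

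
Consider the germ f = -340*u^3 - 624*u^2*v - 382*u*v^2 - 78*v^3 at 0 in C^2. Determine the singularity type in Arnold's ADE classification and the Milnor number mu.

Type D_{4}, Milnor number mu = 4.

The Hessian of f at 0 has rank 0. Corank 2; j^3 = -2*(5*u + 3*v)*(34*u^2 + 42*u*v + 13*v^2) splits into three distinct lines over C (the quadratic factor has nonzero discriminant), so D_4.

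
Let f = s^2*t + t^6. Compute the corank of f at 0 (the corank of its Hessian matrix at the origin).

2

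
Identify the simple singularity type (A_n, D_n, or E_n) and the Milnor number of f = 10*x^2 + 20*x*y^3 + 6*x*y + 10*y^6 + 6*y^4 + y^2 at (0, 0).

The Hessian of f at 0 has rank 2. Corank 0: nondegenerate Morse point, so A_1.

Type A_1, Milnor number mu = 1.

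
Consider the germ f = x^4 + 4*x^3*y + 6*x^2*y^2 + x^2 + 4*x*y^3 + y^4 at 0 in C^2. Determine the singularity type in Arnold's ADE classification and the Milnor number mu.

Type A_3, Milnor number mu = 3.

The Hessian of f at 0 has rank 1. Corank 1: A-series; mu = 3 gives A_3.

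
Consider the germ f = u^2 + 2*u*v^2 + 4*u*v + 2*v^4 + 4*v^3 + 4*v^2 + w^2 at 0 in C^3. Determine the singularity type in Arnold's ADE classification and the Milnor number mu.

The Hessian of f at 0 is [[2, 4, 0], [4, 8, 0], [0, 0, 2]] with rank 2, so corank 1. A Groebner basis of the Jacobian ideal J(f) in C{u,v,w} is {u^2 + 4*u + 8*v, u*v - 2*u - 4*v, u + v^2 + 2*v, w}; counting standard monomials gives mu = 3. Corank 1: A-series; mu = 3 gives A_3.

Type A_{3}, Milnor number mu = 3.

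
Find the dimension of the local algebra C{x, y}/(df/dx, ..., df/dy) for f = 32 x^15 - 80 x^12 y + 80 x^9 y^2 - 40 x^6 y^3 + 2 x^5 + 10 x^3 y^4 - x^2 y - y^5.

6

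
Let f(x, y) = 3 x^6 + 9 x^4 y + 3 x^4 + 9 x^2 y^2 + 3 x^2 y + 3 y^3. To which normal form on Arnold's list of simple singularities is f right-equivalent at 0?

D4

The Hessian of f at 0 is [[0, 0], [0, 0]] with rank 0, so corank 2. A Groebner basis of the Jacobian ideal J(f) in C{x,y} is {y^3, x^2 + 3*y^2, x*y}; counting standard monomials gives mu = 4. Corank 2; j^3 = 3*y*(x^2 + y^2) splits into three distinct lines over C (the quadratic factor has nonzero discriminant), so D_4.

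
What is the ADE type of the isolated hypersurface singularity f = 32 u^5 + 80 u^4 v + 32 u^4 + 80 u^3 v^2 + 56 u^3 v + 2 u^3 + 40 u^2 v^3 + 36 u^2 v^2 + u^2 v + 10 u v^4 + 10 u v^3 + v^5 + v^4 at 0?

The Hessian of f at 0 has rank 0. Corank 2; j^3 = u^2*(2*u + v) has shape L^2 M (L != M), so D-series; mu = 5 gives D_5.

D_5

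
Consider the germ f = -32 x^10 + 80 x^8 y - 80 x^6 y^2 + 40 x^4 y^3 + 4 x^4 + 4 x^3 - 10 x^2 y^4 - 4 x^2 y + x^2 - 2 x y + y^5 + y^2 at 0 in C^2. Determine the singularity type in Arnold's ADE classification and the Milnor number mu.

Type A_4, Milnor number mu = 4.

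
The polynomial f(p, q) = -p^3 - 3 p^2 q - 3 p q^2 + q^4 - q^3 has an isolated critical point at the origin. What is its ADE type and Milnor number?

Type E_{6}, Milnor number mu = 6.

The Hessian of f at 0 has rank 0. Corank 2; j^3 = -(p + q)^3 is a perfect cube, so E-series; the 4-jet and mu = 6 give E_6.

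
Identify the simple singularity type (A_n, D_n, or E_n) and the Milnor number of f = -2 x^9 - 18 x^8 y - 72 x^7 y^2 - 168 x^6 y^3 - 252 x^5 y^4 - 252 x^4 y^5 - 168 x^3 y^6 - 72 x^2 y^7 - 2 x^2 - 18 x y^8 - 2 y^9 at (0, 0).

Type A_8, Milnor number mu = 8.

The Hessian of f at 0 has rank 1. Corank 1: A-series; mu = 8 gives A_8.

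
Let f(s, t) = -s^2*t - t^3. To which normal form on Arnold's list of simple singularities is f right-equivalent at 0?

D_4

The Hessian of f at 0 has rank 0. Corank 2; j^3 = -t*(s^2 + t^2) splits into three distinct lines over C (the quadratic factor has nonzero discriminant), so D_4.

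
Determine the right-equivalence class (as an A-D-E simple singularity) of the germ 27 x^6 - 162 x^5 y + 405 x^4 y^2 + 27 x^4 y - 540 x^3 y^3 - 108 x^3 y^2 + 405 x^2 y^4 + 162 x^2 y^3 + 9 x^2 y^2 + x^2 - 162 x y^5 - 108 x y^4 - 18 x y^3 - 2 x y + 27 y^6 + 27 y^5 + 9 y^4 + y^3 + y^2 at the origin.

The Hessian of f at 0 has rank 1. Corank 1: A-series; mu = 2 gives A_2.

A_2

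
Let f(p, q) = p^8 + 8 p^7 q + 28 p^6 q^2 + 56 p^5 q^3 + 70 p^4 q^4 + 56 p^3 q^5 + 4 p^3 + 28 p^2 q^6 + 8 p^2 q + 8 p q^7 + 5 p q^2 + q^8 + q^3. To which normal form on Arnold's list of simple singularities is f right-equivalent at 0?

D_9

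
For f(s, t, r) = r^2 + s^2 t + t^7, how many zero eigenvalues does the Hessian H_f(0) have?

2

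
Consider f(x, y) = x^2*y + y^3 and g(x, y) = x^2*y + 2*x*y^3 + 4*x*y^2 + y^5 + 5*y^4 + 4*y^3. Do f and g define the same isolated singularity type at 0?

No.

The Hessian of f at 0 is [[0, 0], [0, 0]] with rank 0, so corank 2. A Groebner basis of the Jacobian ideal J(f) in C{x,y} is {y^3, x^2 + 3*y^2, x*y}; counting standard monomials gives mu = 4. Corank 2; j^3 = y*(x^2 + y^2) splits into three distinct lines over C (the quadratic factor has nonzero discriminant), so D_4. The Hessian of g at 0 is [[0, 0], [0, 0]] with rank 0, so corank 2. A Groebner basis of the Jacobian ideal J(g) in C{x,y} is {x*y^2 - 2*x*y - 4*y^2, x*y + y^3 + 2*y^2, x^2 - 4*y^2}; counting standard monomials gives mu = 5. Corank 2; j^3 = y*(x + 2*y)^2 has shape L^2 M (L != M), so D-series; mu = 5 gives D_5. f is D_4 but g is D_5, hence not right-equivalent.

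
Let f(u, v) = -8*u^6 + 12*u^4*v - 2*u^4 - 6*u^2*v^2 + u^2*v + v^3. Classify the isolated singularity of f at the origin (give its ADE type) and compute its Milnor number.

Type D_4, Milnor number mu = 4.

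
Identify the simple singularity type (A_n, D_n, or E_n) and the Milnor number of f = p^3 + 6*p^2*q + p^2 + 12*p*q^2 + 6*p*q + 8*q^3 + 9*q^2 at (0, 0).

The Hessian of f at 0 has rank 1. Corank 1: A-series; mu = 2 gives A_2.

Type A_{2}, Milnor number mu = 2.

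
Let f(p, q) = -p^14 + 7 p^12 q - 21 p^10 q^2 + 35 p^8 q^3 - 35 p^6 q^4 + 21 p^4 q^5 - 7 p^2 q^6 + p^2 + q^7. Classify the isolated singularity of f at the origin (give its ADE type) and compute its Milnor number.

Type A6, Milnor number mu = 6.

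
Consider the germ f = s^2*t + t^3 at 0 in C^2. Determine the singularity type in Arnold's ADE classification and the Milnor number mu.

Type D_4, Milnor number mu = 4.

The Hessian of f at 0 is [[0, 0], [0, 0]] with rank 0, so corank 2. A Groebner basis of the Jacobian ideal J(f) in C{s,t} is {t^3, s^2 + 3*t^2, s*t}; counting standard monomials gives mu = 4. Corank 2; j^3 = t*(s^2 + t^2) splits into three distinct lines over C (the quadratic factor has nonzero discriminant), so D_4.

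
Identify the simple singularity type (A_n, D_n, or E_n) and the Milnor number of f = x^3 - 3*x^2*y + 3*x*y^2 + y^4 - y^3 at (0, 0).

The Hessian of f at 0 has rank 0. Corank 2; j^3 = (x - y)^3 is a perfect cube, so E-series; the 4-jet and mu = 6 give E_6.

Type E_{6}, Milnor number mu = 6.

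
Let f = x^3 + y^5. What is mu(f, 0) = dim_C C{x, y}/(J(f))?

8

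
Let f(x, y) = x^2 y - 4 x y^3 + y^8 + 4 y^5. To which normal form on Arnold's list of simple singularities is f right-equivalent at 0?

D9

The Hessian of f at 0 has rank 0. Corank 2; j^3 = x^2*y has shape L^2 M (L != M), so D-series; mu = 9 gives D_9.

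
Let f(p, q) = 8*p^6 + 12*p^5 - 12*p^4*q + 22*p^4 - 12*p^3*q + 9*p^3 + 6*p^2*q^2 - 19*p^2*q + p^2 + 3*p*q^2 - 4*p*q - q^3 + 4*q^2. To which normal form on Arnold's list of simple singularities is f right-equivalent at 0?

The Hessian of f at 0 is [[2, -4], [-4, 8]] with rank 1, so corank 1. A Groebner basis of the Jacobian ideal J(f) in C{p,q} is {q^2, p - 2*q}; counting standard monomials gives mu = 2. Corank 1: A-series; mu = 2 gives A_2.

A_{2}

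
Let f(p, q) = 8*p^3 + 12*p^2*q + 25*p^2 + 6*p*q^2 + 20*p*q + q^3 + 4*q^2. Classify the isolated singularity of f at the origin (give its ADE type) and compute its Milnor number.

Type A_{2}, Milnor number mu = 2.

The Hessian of f at 0 has rank 1. Corank 1: A-series; mu = 2 gives A_2.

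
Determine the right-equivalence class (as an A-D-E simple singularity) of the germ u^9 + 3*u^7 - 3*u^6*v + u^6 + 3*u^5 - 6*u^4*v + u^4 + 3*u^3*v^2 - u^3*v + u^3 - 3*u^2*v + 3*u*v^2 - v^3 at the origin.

E_7

The Hessian of f at 0 is [[0, 0], [0, 0]] with rank 0, so corank 2. A Groebner basis of the Jacobian ideal J(f) in C{u,v} is {3*u^2 - 6*u*v + v^4 + v^3 + 3*v^2, u^3 + 3*u^2 - 6*u*v + 3*v^2, u^2*v + 3*u^2 - 6*u*v + 3*v^2, 2*u^2 + u*v^2 - 4*u*v - v^3/3 + 2*v^2}; counting standard monomials gives mu = 7. Corank 2; j^3 = (u - v)^3 is a perfect cube, so E-series; the 4-jet and mu = 7 give E_7.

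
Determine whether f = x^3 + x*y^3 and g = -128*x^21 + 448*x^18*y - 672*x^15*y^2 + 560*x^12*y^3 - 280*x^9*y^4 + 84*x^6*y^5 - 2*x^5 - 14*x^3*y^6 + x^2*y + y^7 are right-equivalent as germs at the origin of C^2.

No.

The Hessian of f at 0 has rank 0. Corank 2; j^3 = x^3 is a perfect cube, so E-series; the 4-jet and mu = 7 give E_7. The Hessian of g at 0 has rank 0. Corank 2; j^3 = x^2*y has shape L^2 M (L != M), so D-series; mu = 8 gives D_8. f is E_7 but g is D_8, hence not right-equivalent.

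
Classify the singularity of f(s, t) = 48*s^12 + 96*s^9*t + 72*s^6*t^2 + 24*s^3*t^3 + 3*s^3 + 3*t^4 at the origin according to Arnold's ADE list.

E_6

The Hessian of f at 0 is [[0, 0], [0, 0]] with rank 0, so corank 2. A Groebner basis of the Jacobian ideal J(f) in C{s,t} is {t^3, s^2}; counting standard monomials gives mu = 6. Corank 2; j^3 = 3*s^3 is a perfect cube, so E-series; the 4-jet and mu = 6 give E_6.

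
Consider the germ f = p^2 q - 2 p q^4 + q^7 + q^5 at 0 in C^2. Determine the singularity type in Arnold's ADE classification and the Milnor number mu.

Type D_{6}, Milnor number mu = 6.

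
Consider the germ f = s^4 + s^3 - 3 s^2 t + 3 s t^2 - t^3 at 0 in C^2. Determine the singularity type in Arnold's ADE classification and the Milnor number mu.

The Hessian of f at 0 has rank 0. Corank 2; j^3 = (s - t)^3 is a perfect cube, so E-series; the 4-jet and mu = 6 give E_6.

Type E_6, Milnor number mu = 6.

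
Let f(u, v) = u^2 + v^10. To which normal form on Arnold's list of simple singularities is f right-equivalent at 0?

A_9

The Hessian of f at 0 is [[2, 0], [0, 0]] with rank 1, so corank 1. A Groebner basis of the Jacobian ideal J(f) in C{u,v} is {v^9, u}; counting standard monomials gives mu = 9. Corank 1: A-series; mu = 9 gives A_9.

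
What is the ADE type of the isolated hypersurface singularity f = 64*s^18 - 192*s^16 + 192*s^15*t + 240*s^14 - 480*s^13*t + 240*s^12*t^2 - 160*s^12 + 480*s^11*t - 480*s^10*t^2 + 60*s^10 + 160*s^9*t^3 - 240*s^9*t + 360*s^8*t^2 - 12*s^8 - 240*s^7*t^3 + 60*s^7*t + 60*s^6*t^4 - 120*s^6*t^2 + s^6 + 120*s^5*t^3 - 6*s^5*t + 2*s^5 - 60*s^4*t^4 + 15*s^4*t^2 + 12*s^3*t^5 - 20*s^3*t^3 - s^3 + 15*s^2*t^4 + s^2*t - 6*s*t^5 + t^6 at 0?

D_7

The Hessian of f at 0 has rank 0. Corank 2; j^3 = -s^2*(s - t) has shape L^2 M (L != M), so D-series; mu = 7 gives D_7.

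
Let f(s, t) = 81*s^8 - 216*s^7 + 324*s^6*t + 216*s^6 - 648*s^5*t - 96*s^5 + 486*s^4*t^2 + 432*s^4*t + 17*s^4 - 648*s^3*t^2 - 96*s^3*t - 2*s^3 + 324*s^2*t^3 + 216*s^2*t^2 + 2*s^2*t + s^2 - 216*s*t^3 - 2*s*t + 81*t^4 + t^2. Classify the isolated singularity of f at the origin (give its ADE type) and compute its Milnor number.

Type A_3, Milnor number mu = 3.

The Hessian of f at 0 is [[2, -2], [-2, 2]] with rank 1, so corank 1. A Groebner basis of the Jacobian ideal J(f) in C{s,t} is {s^2 - s + t, s*t - s + t, -s + t^2 + t}; counting standard monomials gives mu = 3. Corank 1: A-series; mu = 3 gives A_3.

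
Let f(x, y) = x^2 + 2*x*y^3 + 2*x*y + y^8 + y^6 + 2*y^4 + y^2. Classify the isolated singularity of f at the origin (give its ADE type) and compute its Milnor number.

The Hessian of f at 0 is [[2, 2], [2, 2]] with rank 1, so corank 1. A Groebner basis of the Jacobian ideal J(f) in C{x,y} is {x^3 - 3*x*y^2 + 2*x + 2*y, x^2*y + 2*x*y^2 - x - y, x + y^3 + y}; counting standard monomials gives mu = 7. Corank 1: A-series; mu = 7 gives A_7.

Type A7, Milnor number mu = 7.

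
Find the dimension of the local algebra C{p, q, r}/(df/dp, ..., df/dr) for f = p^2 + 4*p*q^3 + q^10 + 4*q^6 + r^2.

The Hessian of f at 0 has rank 2. Corank 1: A-series; mu = 9 gives A_9.

9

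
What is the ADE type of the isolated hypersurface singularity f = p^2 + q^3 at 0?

The Hessian of f at 0 has rank 1. Corank 1: A-series; mu = 2 gives A_2.

A_{2}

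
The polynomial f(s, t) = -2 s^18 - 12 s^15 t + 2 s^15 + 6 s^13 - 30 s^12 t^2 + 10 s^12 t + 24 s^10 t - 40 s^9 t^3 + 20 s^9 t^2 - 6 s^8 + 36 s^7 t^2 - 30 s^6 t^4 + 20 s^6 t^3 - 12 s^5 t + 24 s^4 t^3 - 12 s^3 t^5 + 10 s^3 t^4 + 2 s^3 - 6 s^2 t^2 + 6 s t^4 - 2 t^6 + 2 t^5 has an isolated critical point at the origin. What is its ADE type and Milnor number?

Type E8, Milnor number mu = 8.

The Hessian of f at 0 is [[0, 0], [0, 0]] with rank 0, so corank 2. A Groebner basis of the Jacobian ideal J(f) in C{s,t} is {t^4, s^3, -s^2/2 + s*t^2}; counting standard monomials gives mu = 8. Corank 2; j^3 = 2*s^3 is a perfect cube, so E-series; the 5-jet and mu = 8 give E_8.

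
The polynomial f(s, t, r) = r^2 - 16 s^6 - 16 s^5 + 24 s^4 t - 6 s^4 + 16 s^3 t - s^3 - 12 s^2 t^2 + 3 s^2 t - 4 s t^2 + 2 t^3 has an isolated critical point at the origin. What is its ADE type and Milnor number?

Type D4, Milnor number mu = 4.

The Hessian of f at 0 is [[0, 0, 0], [0, 0, 0], [0, 0, 2]] with rank 1, so corank 2. A Groebner basis of the Jacobian ideal J(f) in C{s,t,r} is {t^3, s^2 - 2*t^2/3, s*t - t^2, r}; counting standard monomials gives mu = 4. Corank 2; j^3 = -(s - t)*(s^2 - 2*s*t + 2*t^2) splits into three distinct lines over C (the quadratic factor has nonzero discriminant), so D_4.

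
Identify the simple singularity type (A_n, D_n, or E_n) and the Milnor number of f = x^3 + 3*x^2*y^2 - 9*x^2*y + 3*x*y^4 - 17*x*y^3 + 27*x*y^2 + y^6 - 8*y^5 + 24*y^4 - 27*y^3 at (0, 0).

Type E_{7}, Milnor number mu = 7.

The Hessian of f at 0 is [[0, 0], [0, 0]] with rank 0, so corank 2. A Groebner basis of the Jacobian ideal J(f) in C{x,y} is {-x^2 + 6*x*y + y^4 - y^3/3 - 9*y^2, x^3 + 30*x^2 - 180*x*y - 17*y^3 + 270*y^2, x^2*y + 19*x^2/3 - 38*x*y - 62*y^3/9 + 57*y^2, x^2 + x*y^2 - 6*x*y - 8*y^3/3 + 9*y^2}; counting standard monomials gives mu = 7. Corank 2; j^3 = (x - 3*y)^3 is a perfect cube, so E-series; the 4-jet and mu = 7 give E_7.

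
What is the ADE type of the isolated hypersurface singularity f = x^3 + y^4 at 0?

The Hessian of f at 0 has rank 0. Corank 2; j^3 = x^3 is a perfect cube, so E-series; the 4-jet and mu = 6 give E_6.

E6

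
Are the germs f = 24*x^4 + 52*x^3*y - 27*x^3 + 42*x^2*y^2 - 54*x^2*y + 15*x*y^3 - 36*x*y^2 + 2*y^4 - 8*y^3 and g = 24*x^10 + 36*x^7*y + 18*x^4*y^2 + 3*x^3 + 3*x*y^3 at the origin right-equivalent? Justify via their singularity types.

Yes.

The Hessian of f at 0 has rank 0. Corank 2; j^3 = -(3*x + 2*y)^3 is a perfect cube, so E-series; the 4-jet and mu = 7 give E_7. The Hessian of g at 0 has rank 0. Corank 2; j^3 = 3*x^3 is a perfect cube, so E-series; the 4-jet and mu = 7 give E_7. Both have type E_7, hence right-equivalent.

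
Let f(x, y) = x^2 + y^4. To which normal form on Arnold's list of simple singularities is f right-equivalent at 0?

A3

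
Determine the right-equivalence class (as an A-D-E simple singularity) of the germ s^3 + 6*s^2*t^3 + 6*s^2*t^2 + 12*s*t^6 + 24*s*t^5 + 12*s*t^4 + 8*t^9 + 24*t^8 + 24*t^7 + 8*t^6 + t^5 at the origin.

E_{8}

The Hessian of f at 0 has rank 0. Corank 2; j^3 = s^3 is a perfect cube, so E-series; the 5-jet and mu = 8 give E_8.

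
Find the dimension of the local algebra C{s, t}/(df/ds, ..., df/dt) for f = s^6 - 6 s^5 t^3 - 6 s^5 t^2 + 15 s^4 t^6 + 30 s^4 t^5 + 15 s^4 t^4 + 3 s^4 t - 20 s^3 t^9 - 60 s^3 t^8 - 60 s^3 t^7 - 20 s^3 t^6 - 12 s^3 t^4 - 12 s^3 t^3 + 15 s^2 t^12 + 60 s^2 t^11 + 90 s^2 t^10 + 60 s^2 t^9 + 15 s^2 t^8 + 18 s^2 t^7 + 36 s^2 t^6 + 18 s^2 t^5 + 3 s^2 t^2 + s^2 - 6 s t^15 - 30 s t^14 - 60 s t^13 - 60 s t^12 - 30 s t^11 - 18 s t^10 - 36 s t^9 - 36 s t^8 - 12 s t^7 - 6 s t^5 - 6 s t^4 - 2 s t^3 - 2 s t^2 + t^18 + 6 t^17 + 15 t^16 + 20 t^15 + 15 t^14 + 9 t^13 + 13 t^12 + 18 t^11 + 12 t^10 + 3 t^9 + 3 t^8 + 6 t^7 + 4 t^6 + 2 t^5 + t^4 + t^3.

2

The Hessian of f at 0 is [[2, 0], [0, 0]] with rank 1, so corank 1. A Groebner basis of the Jacobian ideal J(f) in C{s,t} is {t^2, s}; counting standard monomials gives mu = 2. Corank 1: A-series; mu = 2 gives A_2.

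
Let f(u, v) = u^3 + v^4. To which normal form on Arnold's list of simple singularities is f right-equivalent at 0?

E_{6}

The Hessian of f at 0 has rank 0. Corank 2; j^3 = u^3 is a perfect cube, so E-series; the 4-jet and mu = 6 give E_6.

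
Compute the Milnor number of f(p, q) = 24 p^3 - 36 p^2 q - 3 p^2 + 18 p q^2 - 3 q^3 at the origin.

The Hessian of f at 0 is [[-6, 0], [0, 0]] with rank 1, so corank 1. A Groebner basis of the Jacobian ideal J(f) in C{p,q} is {q^2, p}; counting standard monomials gives mu = 2. Corank 1: A-series; mu = 2 gives A_2.

2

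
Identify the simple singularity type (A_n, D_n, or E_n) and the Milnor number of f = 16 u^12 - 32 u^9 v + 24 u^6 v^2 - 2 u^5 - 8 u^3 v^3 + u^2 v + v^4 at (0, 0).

Type D_{5}, Milnor number mu = 5.

The Hessian of f at 0 has rank 0. Corank 2; j^3 = u^2*v has shape L^2 M (L != M), so D-series; mu = 5 gives D_5.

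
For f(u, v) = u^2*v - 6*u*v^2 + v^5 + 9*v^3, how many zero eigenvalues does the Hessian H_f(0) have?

2

Hessian at 0 has rank 0.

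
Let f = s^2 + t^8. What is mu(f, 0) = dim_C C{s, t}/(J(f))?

The Hessian of f at 0 is [[2, 0], [0, 0]] with rank 1, so corank 1. A Groebner basis of the Jacobian ideal J(f) in C{s,t} is {t^7, s}; counting standard monomials gives mu = 7. Corank 1: A-series; mu = 7 gives A_7.

7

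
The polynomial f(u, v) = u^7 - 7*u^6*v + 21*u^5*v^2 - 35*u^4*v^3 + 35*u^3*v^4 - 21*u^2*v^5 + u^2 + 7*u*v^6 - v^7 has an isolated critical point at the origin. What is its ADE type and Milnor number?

Type A_6, Milnor number mu = 6.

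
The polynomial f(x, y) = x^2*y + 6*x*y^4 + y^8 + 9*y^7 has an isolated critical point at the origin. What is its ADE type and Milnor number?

The Hessian of f at 0 has rank 0. Corank 2; j^3 = x^2*y has shape L^2 M (L != M), so D-series; mu = 9 gives D_9.

Type D9, Milnor number mu = 9.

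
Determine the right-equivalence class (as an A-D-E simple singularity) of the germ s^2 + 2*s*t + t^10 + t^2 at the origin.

The Hessian of f at 0 is [[2, 2], [2, 2]] with rank 1, so corank 1. A Groebner basis of the Jacobian ideal J(f) in C{s,t} is {t^9, s + t}; counting standard monomials gives mu = 9. Corank 1: A-series; mu = 9 gives A_9.

A9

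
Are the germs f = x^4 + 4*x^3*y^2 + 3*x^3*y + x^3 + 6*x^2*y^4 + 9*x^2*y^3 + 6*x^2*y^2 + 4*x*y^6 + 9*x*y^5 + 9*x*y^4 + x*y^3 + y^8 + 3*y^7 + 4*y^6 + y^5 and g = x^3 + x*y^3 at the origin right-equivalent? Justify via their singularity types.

Yes.

The Hessian of f at 0 is [[0, 0], [0, 0]] with rank 0, so corank 2. A Groebner basis of the Jacobian ideal J(f) in C{x,y} is {3*x^2/2 + y^4 + y^3/2, x^3, x^2*y - x^2/2 - y^3/6, -x^2/2 + x*y^2 - y^3/6}; counting standard monomials gives mu = 7. Corank 2; j^3 = x^3 is a perfect cube, so E-series; the 4-jet and mu = 7 give E_7. The Hessian of g at 0 is [[0, 0], [0, 0]] with rank 0, so corank 2. A Groebner basis of the Jacobian ideal J(g) in C{x,y} is {x^3, x*y^2, 3*x^2 + y^3}; counting standard monomials gives mu = 7. Corank 2; j^3 = x^3 is a perfect cube, so E-series; the 4-jet and mu = 7 give E_7. Both have type E_7, hence right-equivalent.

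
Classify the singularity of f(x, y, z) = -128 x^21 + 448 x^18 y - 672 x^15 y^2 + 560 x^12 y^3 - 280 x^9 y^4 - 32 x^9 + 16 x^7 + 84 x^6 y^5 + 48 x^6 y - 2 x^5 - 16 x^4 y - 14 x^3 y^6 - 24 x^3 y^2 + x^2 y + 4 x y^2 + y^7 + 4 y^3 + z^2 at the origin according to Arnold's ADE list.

D8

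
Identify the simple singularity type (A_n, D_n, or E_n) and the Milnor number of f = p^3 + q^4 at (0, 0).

Type E6, Milnor number mu = 6.

The Hessian of f at 0 is [[0, 0], [0, 0]] with rank 0, so corank 2. A Groebner basis of the Jacobian ideal J(f) in C{p,q} is {q^3, p^2}; counting standard monomials gives mu = 6. Corank 2; j^3 = p^3 is a perfect cube, so E-series; the 4-jet and mu = 6 give E_6.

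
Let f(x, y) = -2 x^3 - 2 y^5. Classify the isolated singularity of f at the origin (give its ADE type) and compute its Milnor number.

Type E_{8}, Milnor number mu = 8.

The Hessian of f at 0 is [[0, 0], [0, 0]] with rank 0, so corank 2. A Groebner basis of the Jacobian ideal J(f) in C{x,y} is {y^4, x^2}; counting standard monomials gives mu = 8. Corank 2; j^3 = -2*x^3 is a perfect cube, so E-series; the 5-jet and mu = 8 give E_8.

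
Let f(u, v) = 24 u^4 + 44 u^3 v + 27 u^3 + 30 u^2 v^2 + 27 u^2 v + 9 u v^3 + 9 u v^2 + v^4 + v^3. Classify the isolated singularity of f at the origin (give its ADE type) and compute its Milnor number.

Type E7, Milnor number mu = 7.

The Hessian of f at 0 has rank 0. Corank 2; j^3 = (3*u + v)^3 is a perfect cube, so E-series; the 4-jet and mu = 7 give E_7.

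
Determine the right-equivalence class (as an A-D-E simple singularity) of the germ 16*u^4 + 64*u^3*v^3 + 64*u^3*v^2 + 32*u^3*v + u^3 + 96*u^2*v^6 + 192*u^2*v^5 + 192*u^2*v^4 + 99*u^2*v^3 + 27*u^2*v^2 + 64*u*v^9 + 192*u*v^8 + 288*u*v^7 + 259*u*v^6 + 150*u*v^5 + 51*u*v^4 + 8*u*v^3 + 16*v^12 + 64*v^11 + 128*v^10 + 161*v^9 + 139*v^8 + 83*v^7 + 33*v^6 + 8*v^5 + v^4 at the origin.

E_{6}

The Hessian of f at 0 has rank 0. Corank 2; j^3 = u^3 is a perfect cube, so E-series; the 4-jet and mu = 6 give E_6.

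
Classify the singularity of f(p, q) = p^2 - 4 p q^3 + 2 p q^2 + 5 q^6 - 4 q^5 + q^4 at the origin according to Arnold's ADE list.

The Hessian of f at 0 is [[2, 0], [0, 0]] with rank 1, so corank 1. A Groebner basis of the Jacobian ideal J(f) in C{p,q} is {p*q^2 + p*q/2 + p/4 + q^2/4, -p/2 + q^3 - q^2/2, p^2 - p*q/2 - p/4 - q^2/4}; counting standard monomials gives mu = 5. Corank 1: A-series; mu = 5 gives A_5.

A_{5}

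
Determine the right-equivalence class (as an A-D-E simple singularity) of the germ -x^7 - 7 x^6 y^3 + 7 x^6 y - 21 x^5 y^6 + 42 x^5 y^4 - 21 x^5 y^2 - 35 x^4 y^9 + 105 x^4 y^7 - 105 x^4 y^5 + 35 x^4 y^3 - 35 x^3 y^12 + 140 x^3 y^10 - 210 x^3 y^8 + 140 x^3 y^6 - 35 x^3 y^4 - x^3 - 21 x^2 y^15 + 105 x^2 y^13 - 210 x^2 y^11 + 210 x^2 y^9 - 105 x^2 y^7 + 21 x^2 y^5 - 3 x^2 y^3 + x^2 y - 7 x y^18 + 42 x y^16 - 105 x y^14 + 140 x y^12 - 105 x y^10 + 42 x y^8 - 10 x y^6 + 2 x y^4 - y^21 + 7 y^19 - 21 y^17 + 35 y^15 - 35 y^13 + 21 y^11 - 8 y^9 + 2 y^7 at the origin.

D8

The Hessian of f at 0 has rank 0. Corank 2; j^3 = -x^2*(x - y) has shape L^2 M (L != M), so D-series; mu = 8 gives D_8.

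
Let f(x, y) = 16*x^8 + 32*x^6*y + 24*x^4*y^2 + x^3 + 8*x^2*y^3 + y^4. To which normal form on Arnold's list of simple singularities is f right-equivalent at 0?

The Hessian of f at 0 is [[0, 0], [0, 0]] with rank 0, so corank 2. A Groebner basis of the Jacobian ideal J(f) in C{x,y} is {y^3, x^2}; counting standard monomials gives mu = 6. Corank 2; j^3 = x^3 is a perfect cube, so E-series; the 4-jet and mu = 6 give E_6.

E6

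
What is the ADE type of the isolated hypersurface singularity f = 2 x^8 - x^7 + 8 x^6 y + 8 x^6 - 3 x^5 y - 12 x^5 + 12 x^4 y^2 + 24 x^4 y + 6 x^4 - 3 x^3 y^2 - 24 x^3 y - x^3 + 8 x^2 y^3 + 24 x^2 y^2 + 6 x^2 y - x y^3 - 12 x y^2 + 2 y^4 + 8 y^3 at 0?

The Hessian of f at 0 has rank 0. Corank 2; j^3 = -(x - 2*y)^3 is a perfect cube, so E-series; the 4-jet and mu = 7 give E_7.

E7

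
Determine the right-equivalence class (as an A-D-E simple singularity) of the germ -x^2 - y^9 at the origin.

The Hessian of f at 0 has rank 1. Corank 1: A-series; mu = 8 gives A_8.

A_8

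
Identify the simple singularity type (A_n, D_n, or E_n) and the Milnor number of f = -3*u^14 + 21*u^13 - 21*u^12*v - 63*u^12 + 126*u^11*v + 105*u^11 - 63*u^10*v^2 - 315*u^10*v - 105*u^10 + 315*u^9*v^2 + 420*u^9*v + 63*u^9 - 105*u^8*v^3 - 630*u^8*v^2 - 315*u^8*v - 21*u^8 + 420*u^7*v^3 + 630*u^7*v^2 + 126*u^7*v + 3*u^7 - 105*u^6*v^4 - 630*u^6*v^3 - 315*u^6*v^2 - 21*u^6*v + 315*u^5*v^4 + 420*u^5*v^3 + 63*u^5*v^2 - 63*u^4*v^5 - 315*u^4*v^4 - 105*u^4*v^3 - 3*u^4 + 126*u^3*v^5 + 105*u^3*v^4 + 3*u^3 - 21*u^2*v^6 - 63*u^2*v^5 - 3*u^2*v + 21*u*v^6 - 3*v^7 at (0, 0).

Type D8, Milnor number mu = 8.

The Hessian of f at 0 has rank 0. Corank 2; j^3 = 3*u^2*(u - v) has shape L^2 M (L != M), so D-series; mu = 8 gives D_8.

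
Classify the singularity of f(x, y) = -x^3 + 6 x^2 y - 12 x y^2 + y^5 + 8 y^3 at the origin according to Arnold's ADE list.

The Hessian of f at 0 has rank 0. Corank 2; j^3 = -(x - 2*y)^3 is a perfect cube, so E-series; the 5-jet and mu = 8 give E_8.

E8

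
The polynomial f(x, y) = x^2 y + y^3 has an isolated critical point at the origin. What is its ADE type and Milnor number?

Type D4, Milnor number mu = 4.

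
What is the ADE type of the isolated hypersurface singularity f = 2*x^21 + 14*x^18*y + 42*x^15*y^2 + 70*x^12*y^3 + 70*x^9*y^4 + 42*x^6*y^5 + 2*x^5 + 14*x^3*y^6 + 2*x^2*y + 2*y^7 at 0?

D_8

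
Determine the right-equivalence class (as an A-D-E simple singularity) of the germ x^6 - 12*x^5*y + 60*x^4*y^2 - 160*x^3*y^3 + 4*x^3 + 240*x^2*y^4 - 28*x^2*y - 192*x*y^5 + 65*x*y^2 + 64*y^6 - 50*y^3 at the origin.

D_7

The Hessian of f at 0 has rank 0. Corank 2; j^3 = (x - 2*y)*(2*x - 5*y)^2 has shape L^2 M (L != M), so D-series; mu = 7 gives D_7.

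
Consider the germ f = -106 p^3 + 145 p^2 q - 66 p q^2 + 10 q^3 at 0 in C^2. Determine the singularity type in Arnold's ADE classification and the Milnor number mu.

The Hessian of f at 0 has rank 0. Corank 2; j^3 = -(2*p - q)*(53*p^2 - 46*p*q + 10*q^2) splits into three distinct lines over C (the quadratic factor has nonzero discriminant), so D_4.

Type D_4, Milnor number mu = 4.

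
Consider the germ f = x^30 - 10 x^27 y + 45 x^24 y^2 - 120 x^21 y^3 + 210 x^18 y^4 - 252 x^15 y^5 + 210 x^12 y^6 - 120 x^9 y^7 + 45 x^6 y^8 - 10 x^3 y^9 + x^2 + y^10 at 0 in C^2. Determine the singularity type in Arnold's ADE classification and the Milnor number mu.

The Hessian of f at 0 has rank 1. Corank 1: A-series; mu = 9 gives A_9.

Type A_{9}, Milnor number mu = 9.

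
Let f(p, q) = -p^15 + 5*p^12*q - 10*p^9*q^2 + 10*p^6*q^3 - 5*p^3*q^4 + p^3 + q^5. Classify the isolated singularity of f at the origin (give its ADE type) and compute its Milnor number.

The Hessian of f at 0 has rank 0. Corank 2; j^3 = p^3 is a perfect cube, so E-series; the 5-jet and mu = 8 give E_8.

Type E_8, Milnor number mu = 8.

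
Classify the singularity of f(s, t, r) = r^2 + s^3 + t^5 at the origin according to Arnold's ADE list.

E_{8}

The Hessian of f at 0 is [[0, 0, 0], [0, 0, 0], [0, 0, 2]] with rank 1, so corank 2. A Groebner basis of the Jacobian ideal J(f) in C{s,t,r} is {t^4, s^2, r}; counting standard monomials gives mu = 8. Corank 2; j^3 = s^3 is a perfect cube, so E-series; the 5-jet and mu = 8 give E_8.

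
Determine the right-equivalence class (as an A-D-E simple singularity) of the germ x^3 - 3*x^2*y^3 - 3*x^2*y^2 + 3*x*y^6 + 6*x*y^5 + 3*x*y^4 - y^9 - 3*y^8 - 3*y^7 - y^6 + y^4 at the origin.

The Hessian of f at 0 has rank 0. Corank 2; j^3 = x^3 is a perfect cube, so E-series; the 4-jet and mu = 6 give E_6.

E_{6}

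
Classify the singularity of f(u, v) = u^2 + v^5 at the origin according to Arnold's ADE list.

The Hessian of f at 0 has rank 1. Corank 1: A-series; mu = 4 gives A_4.

A_4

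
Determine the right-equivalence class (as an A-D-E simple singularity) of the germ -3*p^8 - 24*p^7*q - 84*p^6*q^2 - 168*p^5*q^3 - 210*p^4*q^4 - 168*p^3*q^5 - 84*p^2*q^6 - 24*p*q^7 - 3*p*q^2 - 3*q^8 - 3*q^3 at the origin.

The Hessian of f at 0 has rank 0. Corank 2; j^3 = -3*q^2*(p + q) has shape L^2 M (L != M), so D-series; mu = 9 gives D_9.

D_9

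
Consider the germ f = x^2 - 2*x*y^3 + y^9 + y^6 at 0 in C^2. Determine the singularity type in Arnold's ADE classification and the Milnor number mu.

Type A_8, Milnor number mu = 8.

The Hessian of f at 0 has rank 1. Corank 1: A-series; mu = 8 gives A_8.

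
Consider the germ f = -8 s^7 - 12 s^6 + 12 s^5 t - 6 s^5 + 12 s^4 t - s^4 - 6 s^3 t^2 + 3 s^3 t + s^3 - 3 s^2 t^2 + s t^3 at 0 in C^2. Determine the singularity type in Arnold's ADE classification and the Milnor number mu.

Type E7, Milnor number mu = 7.

The Hessian of f at 0 is [[0, 0], [0, 0]] with rank 0, so corank 2. A Groebner basis of the Jacobian ideal J(f) in C{s,t} is {3*s^2 + t^4 + t^3, s^3, s^2*t - s^2 - t^3/3, -2*s^2 + s*t^2 - 2*t^3/3}; counting standard monomials gives mu = 7. Corank 2; j^3 = s^3 is a perfect cube, so E-series; the 4-jet and mu = 7 give E_7.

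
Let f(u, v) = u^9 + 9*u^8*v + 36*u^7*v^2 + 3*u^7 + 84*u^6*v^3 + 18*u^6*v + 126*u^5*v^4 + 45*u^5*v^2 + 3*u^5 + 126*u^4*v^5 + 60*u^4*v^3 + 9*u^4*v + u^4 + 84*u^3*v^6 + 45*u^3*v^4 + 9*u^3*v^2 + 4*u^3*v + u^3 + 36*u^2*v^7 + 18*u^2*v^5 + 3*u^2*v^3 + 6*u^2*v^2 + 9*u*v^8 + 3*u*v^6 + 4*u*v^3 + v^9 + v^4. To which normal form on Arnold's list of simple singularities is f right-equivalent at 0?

E_{6}

The Hessian of f at 0 has rank 0. Corank 2; j^3 = u^3 is a perfect cube, so E-series; the 4-jet and mu = 6 give E_6.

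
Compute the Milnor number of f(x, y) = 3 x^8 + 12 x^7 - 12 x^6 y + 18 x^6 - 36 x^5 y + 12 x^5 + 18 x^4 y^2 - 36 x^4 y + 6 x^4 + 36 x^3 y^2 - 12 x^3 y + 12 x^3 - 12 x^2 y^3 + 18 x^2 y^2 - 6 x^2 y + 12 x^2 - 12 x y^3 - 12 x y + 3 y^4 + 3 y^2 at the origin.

The Hessian of f at 0 has rank 1. Corank 1: A-series; mu = 3 gives A_3.

3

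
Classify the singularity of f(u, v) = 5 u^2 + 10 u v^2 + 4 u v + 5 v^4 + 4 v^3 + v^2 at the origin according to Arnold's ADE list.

A_1

The Hessian of f at 0 is [[10, 4], [4, 2]] with rank 2, so corank 0. A Groebner basis of the Jacobian ideal J(f) in C{u,v} is {u, v}; counting standard monomials gives mu = 1. Corank 0: nondegenerate Morse point, so A_1.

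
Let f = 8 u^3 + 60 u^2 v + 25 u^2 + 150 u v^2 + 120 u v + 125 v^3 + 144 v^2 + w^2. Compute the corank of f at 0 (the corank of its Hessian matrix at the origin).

1

Hessian at 0 has rank 2.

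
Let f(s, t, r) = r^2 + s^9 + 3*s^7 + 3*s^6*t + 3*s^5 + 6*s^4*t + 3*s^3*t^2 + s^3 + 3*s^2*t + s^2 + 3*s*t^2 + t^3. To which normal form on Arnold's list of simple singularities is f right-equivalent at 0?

A_2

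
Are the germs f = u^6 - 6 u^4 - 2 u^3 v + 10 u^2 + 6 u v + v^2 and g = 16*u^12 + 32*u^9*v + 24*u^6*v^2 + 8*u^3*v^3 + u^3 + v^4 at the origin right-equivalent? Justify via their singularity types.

No.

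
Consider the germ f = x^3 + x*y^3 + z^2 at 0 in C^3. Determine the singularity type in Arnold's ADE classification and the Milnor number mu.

Type E7, Milnor number mu = 7.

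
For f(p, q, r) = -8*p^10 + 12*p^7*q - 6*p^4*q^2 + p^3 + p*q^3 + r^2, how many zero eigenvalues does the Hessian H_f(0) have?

The Hessian at 0 is [[0, 0, 0], [0, 0, 0], [0, 0, 2]] of rank 1; hence corank 2.

2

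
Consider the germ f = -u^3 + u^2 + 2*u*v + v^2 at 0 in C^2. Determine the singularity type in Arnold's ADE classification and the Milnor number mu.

Type A_2, Milnor number mu = 2.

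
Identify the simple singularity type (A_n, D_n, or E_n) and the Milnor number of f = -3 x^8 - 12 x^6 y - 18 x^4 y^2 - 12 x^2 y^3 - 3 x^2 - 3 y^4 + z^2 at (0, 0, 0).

The Hessian of f at 0 is [[-6, 0, 0], [0, 0, 0], [0, 0, 2]] with rank 2, so corank 1. A Groebner basis of the Jacobian ideal J(f) in C{x,y,z} is {y^3, x, z}; counting standard monomials gives mu = 3. Corank 1: A-series; mu = 3 gives A_3.

Type A_{3}, Milnor number mu = 3.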